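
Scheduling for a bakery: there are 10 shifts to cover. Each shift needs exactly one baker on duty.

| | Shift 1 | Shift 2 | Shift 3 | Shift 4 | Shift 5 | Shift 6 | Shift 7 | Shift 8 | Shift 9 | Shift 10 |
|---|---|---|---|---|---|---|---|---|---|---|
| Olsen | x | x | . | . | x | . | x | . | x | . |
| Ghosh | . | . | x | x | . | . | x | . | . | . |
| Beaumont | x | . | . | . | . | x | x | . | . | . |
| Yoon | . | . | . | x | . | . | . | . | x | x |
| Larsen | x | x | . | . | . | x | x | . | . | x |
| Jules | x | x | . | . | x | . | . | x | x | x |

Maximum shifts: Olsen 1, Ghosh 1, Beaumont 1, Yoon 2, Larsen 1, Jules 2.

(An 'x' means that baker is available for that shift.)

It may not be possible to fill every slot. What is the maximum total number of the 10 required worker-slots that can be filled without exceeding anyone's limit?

Total capacity across all bakers is 1+1+1+2+1+2 = 8, and 10 slots are needed, so at most 8 can be filled.
An assignment achieving 8: Shift 2→Larsen, Shift 3→Ghosh, Shift 4→Yoon, Shift 5→Olsen, Shift 6→Beaumont, Shift 8→Jules, Shift 9→Yoon, Shift 10→Jules.
Loads: Olsen 1/1, Ghosh 1/1, Beaumont 1/1, Yoon 2/2, Larsen 1/1, Jules 2/2.

8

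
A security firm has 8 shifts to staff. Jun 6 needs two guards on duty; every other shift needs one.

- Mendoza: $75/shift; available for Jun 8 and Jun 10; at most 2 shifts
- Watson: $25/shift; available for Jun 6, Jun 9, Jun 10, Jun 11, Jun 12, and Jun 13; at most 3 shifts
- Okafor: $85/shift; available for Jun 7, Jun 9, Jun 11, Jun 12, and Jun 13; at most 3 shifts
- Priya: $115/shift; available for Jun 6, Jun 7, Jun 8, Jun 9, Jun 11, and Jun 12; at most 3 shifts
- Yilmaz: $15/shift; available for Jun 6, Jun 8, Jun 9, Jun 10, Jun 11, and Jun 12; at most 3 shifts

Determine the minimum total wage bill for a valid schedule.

$355

Picking the cheapest available guard for each shift independently would cost $225, but that ignores the shift limits.
An optimal schedule: Jun 6→Yilmaz+Watson, Jun 7→Okafor, Jun 8→Mendoza, Jun 9→Yilmaz, Jun 10→Mendoza, Jun 11→Yilmaz, Jun 12→Watson, Jun 13→Watson.
Total: 15 + 25 + 85 + 75 + 15 + 75 + 15 + 25 + 25 = $355.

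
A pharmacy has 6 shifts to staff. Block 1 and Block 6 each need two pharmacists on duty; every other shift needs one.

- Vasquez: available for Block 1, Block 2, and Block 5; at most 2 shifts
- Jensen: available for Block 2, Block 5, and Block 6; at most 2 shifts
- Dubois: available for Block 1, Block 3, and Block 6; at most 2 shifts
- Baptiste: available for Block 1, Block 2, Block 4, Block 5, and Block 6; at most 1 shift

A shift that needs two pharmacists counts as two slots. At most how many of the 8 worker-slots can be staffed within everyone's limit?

Total capacity across all pharmacists is 2+2+2+1 = 7, and 8 slots are needed, so at most 7 can be filled.
An assignment achieving 7: Block 1→Vasquez+Dubois, Block 2→Vasquez, Block 3→Dubois, Block 4→Baptiste, Block 5→Jensen, Block 6→Jensen.
Loads: Vasquez 2/2, Jensen 2/2, Dubois 2/2, Baptiste 1/1.

7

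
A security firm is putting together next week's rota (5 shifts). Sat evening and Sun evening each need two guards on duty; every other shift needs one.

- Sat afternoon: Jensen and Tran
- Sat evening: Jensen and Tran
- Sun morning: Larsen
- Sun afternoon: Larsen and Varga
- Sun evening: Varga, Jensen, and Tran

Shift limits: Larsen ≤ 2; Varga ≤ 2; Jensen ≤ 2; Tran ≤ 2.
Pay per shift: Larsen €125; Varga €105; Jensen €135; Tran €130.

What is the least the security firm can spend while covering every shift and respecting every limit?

€865

Sat evening can only be covered by Jensen and Tran, so that assignment is forced.
Sun morning can only be covered by Larsen, so that assignment is forced.
Picking the cheapest available guard for each shift independently would cost €860, but that ignores the shift limits.
An optimal schedule: Sat afternoon→Tran, Sat evening→Tran+Jensen, Sun morning→Larsen, Sun afternoon→Varga, Sun evening→Varga+Jensen.
Total: 130 + 130 + 135 + 125 + 105 + 105 + 135 = €865.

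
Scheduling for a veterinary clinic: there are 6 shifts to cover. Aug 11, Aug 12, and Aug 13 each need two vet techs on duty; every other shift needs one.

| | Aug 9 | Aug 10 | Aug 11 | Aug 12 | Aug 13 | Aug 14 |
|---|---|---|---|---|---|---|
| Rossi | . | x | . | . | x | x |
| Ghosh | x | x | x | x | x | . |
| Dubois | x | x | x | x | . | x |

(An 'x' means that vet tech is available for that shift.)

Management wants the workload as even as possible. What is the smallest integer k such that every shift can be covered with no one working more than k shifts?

With 3 vet techs and 9 worker-slots to fill, someone must work at least ⌈9/3⌉ = 3 shifts, so k ≥ 3.
k = 3 works: Aug 9→Dubois, Aug 10→Rossi, Aug 11→Ghosh+Dubois, Aug 12→Ghosh+Dubois, Aug 13→Rossi+Ghosh, Aug 14→Rossi.
Loads: Rossi 3, Ghosh 3, Dubois 3 — all ≤ 3.

3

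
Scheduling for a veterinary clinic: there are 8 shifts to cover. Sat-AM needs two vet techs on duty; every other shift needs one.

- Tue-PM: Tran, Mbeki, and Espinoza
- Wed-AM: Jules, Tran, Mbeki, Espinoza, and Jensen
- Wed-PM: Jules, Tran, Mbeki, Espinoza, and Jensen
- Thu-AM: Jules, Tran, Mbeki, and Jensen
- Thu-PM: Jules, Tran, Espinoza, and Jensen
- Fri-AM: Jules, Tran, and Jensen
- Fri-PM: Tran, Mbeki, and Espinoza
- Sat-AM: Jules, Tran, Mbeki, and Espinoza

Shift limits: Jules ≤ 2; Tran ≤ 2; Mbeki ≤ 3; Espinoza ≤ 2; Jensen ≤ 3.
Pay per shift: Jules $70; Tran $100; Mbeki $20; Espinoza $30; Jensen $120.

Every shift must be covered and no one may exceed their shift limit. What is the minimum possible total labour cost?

Picking the cheapest available vet tech for each shift independently would cost $250, but that ignores the shift limits.
An optimal schedule: Tue-PM→Tran, Wed-AM→Mbeki, Wed-PM→Mbeki, Thu-AM→Jules, Thu-PM→Espinoza, Fri-AM→Jules, Fri-PM→Tran, Sat-AM→Mbeki+Espinoza.
Total: 100 + 20 + 20 + 70 + 30 + 70 + 100 + 20 + 30 = $460.

$460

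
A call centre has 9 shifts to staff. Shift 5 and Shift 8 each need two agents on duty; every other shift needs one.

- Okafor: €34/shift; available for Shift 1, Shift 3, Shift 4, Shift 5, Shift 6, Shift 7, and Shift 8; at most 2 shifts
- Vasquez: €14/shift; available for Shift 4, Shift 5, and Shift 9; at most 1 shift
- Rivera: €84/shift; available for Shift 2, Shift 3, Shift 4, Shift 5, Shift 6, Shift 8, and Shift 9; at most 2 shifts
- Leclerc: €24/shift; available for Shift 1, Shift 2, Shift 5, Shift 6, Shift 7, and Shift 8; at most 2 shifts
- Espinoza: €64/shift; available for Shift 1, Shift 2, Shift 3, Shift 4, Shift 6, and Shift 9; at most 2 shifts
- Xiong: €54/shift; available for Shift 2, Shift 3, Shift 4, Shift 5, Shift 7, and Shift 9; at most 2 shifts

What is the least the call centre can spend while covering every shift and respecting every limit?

Picking the cheapest available agent for each shift independently would cost €254, but that ignores the shift limits.
An optimal schedule: Shift 1→Okafor, Shift 2→Rivera, Shift 3→Espinoza, Shift 4→Xiong, Shift 5→Vasquez+Xiong, Shift 6→Leclerc, Shift 7→Okafor, Shift 8→Rivera+Leclerc, Shift 9→Espinoza.
Total: 34 + 84 + 64 + 54 + 14 + 54 + 24 + 34 + 84 + 24 + 64 = €534.

€534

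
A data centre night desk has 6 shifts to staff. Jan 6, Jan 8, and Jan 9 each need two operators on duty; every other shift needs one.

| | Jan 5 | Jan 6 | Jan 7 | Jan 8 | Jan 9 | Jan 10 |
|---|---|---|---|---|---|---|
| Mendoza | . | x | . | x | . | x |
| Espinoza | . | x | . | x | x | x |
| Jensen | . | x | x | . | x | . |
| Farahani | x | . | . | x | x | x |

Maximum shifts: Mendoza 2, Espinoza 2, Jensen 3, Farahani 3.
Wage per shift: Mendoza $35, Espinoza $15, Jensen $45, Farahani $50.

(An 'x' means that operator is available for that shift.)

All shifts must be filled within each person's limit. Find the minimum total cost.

Jan 5 can only be covered by Farahani, so that assignment is forced.
Jan 7 can only be covered by Jensen, so that assignment is forced.
Picking the cheapest available operator for each shift independently would cost $270, but that ignores the shift limits.
An optimal schedule: Jan 5→Farahani, Jan 6→Espinoza+Jensen, Jan 7→Jensen, Jan 8→Espinoza+Mendoza, Jan 9→Jensen+Farahani, Jan 10→Mendoza.
Total: 50 + 15 + 45 + 45 + 15 + 35 + 45 + 50 + 35 = $335.

$335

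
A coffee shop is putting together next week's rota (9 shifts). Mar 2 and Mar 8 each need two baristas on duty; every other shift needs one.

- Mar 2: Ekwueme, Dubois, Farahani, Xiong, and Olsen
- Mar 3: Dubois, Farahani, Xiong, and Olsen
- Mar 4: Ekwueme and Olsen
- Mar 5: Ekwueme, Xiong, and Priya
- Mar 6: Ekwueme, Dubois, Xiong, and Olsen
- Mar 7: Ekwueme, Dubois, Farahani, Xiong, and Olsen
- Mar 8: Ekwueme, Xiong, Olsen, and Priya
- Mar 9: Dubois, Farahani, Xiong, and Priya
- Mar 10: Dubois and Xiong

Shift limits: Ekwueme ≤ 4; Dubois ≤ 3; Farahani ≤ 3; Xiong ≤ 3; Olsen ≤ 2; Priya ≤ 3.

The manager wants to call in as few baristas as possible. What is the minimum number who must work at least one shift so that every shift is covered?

11 slots to fill and no one can take more than 4, so at least ⌈11/4⌉ = 3 baristas are needed.
Any 3 baristas together have capacity at most 4+3+3 = 10 < 11 slots, so 3 can never suffice.
Ekwueme, Dubois, Farahani, and Xiong alone can cover everything: Mar 2→Farahani+Xiong, Mar 3→Dubois, Mar 4→Ekwueme, Mar 5→Ekwueme, Mar 6→Ekwueme, Mar 7→Farahani, Mar 8→Ekwueme+Xiong, Mar 9→Dubois, Mar 10→Dubois.

4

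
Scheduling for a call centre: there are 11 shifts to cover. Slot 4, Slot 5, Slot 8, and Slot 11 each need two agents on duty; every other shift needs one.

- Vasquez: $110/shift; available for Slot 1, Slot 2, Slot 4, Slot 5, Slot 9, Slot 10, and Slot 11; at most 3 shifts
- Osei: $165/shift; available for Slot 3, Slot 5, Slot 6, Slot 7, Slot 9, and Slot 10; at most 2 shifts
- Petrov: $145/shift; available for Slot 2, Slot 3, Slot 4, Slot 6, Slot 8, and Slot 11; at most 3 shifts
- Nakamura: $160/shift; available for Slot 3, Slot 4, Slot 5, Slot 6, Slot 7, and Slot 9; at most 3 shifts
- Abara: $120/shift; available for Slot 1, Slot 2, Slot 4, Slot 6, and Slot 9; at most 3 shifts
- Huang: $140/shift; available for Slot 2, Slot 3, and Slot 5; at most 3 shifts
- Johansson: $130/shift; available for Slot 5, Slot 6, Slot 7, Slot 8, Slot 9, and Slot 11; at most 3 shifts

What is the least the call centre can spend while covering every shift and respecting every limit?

$1935

Slot 8 can only be covered by Petrov and Johansson, so that assignment is forced.
Picking the cheapest available agent for each shift independently would cost $1815, but that ignores the shift limits.
An optimal schedule: Slot 1→Vasquez, Slot 2→Huang, Slot 3→Huang, Slot 4→Abara+Petrov, Slot 5→Johansson+Huang, Slot 6→Abara, Slot 7→Johansson, Slot 8→Johansson+Petrov, Slot 9→Abara, Slot 10→Vasquez, Slot 11→Vasquez+Petrov.
Total: 110 + 140 + 140 + 120 + 145 + 130 + 140 + 120 + 130 + 130 + 145 + 120 + 110 + 110 + 145 = $1935.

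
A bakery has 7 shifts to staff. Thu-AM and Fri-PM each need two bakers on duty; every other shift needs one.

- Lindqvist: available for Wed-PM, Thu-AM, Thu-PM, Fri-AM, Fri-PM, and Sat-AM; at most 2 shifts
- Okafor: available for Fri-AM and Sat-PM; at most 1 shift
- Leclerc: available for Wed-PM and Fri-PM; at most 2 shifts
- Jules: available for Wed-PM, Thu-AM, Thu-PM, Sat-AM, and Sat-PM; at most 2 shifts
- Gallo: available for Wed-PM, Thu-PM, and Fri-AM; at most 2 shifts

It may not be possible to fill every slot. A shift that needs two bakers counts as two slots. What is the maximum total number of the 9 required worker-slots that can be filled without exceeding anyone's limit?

9

Total capacity across all bakers is 2+1+2+2+2 = 9, and 9 slots are needed, so at most 9 can be filled.
An assignment achieving 9: Wed-PM→Leclerc, Thu-AM→Lindqvist+Jules, Thu-PM→Gallo, Fri-AM→Gallo, Fri-PM→Lindqvist+Leclerc, Sat-AM→Jules, Sat-PM→Okafor.
Loads: Lindqvist 2/2, Okafor 1/1, Leclerc 2/2, Jules 2/2, Gallo 2/2.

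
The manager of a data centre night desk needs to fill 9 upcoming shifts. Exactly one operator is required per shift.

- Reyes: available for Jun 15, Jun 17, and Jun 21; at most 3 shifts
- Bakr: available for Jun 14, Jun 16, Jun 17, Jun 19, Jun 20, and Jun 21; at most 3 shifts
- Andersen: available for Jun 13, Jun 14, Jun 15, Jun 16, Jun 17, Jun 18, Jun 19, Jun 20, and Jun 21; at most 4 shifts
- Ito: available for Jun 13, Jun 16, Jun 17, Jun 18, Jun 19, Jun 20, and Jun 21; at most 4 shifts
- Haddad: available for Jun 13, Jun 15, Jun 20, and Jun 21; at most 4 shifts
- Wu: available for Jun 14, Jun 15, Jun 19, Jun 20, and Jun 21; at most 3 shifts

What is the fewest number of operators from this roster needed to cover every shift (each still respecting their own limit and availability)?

9 slots to fill and no one can take more than 4, so at least ⌈9/4⌉ = 3 operators are needed.
Reyes, Bakr, and Andersen alone can cover everything: Jun 13→Andersen, Jun 14→Bakr, Jun 15→Reyes, Jun 16→Bakr, Jun 17→Reyes, Jun 18→Andersen, Jun 19→Bakr, Jun 20→Andersen, Jun 21→Reyes.

3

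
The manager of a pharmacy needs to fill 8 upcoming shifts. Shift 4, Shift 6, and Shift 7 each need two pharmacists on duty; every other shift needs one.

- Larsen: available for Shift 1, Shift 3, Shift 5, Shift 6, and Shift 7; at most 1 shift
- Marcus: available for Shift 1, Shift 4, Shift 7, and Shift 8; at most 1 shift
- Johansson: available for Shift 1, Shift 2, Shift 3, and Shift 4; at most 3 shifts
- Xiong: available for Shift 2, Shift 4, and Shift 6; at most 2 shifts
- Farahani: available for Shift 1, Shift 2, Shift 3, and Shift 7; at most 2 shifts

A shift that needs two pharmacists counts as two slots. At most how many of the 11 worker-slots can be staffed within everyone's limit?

Total capacity across all pharmacists is 1+1+3+2+2 = 9, and 11 slots are needed, so at most 9 can be filled.
An assignment achieving 9: Shift 1→Farahani, Shift 2→Johansson, Shift 3→Johansson, Shift 4→Johansson+Xiong, Shift 5→Larsen, Shift 6→Xiong, Shift 7→Farahani, Shift 8→Marcus.
Loads: Larsen 1/1, Marcus 1/1, Johansson 3/3, Xiong 2/2, Farahani 2/2.

9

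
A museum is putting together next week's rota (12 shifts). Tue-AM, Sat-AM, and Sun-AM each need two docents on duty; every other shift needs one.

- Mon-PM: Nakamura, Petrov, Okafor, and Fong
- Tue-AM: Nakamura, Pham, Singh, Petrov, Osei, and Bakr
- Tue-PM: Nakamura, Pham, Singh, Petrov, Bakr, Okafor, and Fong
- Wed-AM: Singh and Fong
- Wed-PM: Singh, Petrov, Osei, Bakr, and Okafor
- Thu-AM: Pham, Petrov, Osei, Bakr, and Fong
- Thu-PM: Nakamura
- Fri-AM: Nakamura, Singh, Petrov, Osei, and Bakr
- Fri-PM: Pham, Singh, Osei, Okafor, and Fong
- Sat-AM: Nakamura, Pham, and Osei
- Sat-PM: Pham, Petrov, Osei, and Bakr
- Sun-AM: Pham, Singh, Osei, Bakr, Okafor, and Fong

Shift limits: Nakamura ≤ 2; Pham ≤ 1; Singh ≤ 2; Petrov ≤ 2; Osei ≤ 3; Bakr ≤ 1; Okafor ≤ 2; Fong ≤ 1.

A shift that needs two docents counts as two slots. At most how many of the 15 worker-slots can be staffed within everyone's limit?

Total capacity across all docents is 2+1+2+2+3+1+2+1 = 14, and 15 slots are needed, so at most 14 can be filled.
An assignment achieving 14: Mon-PM→Petrov, Tue-AM→Bakr, Tue-PM→Okafor, Wed-AM→Singh, Wed-PM→Singh, Thu-AM→Osei, Thu-PM→Nakamura, Fri-AM→Osei, Fri-PM→Osei, Sat-AM→Nakamura+Pham, Sat-PM→Petrov, Sun-AM→Okafor+Fong.
Loads: Nakamura 2/2, Pham 1/1, Singh 2/2, Petrov 2/2, Osei 3/3, Bakr 1/1, Okafor 2/2, Fong 1/1.

14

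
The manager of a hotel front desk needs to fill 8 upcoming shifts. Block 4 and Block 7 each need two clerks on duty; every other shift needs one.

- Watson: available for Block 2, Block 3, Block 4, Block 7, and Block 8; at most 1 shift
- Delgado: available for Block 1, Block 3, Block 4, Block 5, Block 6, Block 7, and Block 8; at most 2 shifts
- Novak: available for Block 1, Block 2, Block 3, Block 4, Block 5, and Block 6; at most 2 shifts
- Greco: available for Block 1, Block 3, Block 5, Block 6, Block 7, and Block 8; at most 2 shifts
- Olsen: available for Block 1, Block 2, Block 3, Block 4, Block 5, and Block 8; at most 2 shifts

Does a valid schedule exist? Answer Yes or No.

No

Total capacity is 1+2+2+2+2 = 9 but 10 worker-slots are needed — infeasible.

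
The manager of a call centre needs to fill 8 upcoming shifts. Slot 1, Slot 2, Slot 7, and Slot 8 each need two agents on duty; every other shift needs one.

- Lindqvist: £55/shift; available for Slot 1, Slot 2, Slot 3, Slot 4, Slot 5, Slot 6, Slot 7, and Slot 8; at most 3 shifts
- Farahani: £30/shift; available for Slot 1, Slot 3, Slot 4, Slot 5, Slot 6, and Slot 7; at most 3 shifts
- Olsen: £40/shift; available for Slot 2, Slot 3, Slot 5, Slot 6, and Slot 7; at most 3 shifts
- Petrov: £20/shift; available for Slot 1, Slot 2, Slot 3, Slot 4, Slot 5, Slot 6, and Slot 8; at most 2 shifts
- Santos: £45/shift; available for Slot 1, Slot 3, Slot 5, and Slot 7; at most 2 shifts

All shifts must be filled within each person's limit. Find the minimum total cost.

Slot 8 can only be covered by Lindqvist and Petrov, so that assignment is forced.
Picking the cheapest available agent for each shift independently would cost £335, but that ignores the shift limits.
An optimal schedule: Slot 1→Santos+Lindqvist, Slot 2→Petrov+Olsen, Slot 3→Farahani, Slot 4→Farahani, Slot 5→Olsen, Slot 6→Farahani, Slot 7→Olsen+Santos, Slot 8→Petrov+Lindqvist.
Total: 45 + 55 + 20 + 40 + 30 + 30 + 40 + 30 + 40 + 45 + 20 + 55 = £450.

£450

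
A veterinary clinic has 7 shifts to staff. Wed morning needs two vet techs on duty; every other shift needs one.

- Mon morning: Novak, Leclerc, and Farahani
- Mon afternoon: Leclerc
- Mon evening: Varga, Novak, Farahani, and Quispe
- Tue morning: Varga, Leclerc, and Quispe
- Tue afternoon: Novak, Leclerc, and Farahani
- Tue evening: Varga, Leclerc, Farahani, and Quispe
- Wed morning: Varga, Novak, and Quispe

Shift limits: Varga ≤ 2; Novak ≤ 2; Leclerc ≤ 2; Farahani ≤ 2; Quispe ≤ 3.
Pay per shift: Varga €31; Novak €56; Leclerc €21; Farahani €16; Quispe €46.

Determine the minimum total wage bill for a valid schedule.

Mon afternoon can only be covered by Leclerc, so that assignment is forced.
Picking the cheapest available vet tech for each shift independently would cost €183, but that ignores the shift limits.
An optimal schedule: Mon morning→Farahani, Mon afternoon→Leclerc, Mon evening→Varga, Tue morning→Leclerc, Tue afternoon→Farahani, Tue evening→Quispe, Wed morning→Varga+Quispe.
Total: 16 + 21 + 31 + 21 + 16 + 46 + 31 + 46 = €228.

€228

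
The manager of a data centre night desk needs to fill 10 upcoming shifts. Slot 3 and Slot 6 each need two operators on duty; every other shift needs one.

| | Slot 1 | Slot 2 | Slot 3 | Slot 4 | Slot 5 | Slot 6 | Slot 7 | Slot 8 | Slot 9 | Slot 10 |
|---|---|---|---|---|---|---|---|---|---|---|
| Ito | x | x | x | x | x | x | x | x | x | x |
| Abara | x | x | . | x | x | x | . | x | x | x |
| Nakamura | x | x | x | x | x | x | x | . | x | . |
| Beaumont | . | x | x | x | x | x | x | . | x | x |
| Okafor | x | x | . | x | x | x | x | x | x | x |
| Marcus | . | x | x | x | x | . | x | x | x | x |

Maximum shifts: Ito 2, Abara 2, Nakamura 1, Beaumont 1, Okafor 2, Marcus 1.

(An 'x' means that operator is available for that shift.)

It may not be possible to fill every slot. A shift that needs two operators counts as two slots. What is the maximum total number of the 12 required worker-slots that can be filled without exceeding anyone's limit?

9

Total capacity across all operators is 2+2+1+1+2+1 = 9, and 12 slots are needed, so at most 9 can be filled.
An assignment achieving 9: Slot 1→Ito, Slot 2→Marcus, Slot 3→Ito+Nakamura, Slot 6→Abara+Beaumont, Slot 7→Okafor, Slot 8→Abara, Slot 10→Okafor.
Loads: Ito 2/2, Abara 2/2, Nakamura 1/1, Beaumont 1/1, Okafor 2/2, Marcus 1/1.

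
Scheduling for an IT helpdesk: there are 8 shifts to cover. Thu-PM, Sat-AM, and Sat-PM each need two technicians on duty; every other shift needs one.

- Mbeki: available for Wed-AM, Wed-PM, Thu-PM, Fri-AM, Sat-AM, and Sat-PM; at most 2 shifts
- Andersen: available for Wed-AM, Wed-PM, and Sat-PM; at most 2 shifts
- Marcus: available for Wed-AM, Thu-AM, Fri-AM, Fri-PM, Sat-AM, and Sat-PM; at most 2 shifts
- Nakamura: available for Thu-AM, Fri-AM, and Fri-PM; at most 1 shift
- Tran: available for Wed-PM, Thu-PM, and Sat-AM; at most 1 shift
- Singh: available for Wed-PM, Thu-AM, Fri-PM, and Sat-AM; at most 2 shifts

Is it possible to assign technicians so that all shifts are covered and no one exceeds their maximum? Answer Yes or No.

Total capacity is 2+2+2+1+1+2 = 10 but 11 worker-slots are needed — infeasible.

No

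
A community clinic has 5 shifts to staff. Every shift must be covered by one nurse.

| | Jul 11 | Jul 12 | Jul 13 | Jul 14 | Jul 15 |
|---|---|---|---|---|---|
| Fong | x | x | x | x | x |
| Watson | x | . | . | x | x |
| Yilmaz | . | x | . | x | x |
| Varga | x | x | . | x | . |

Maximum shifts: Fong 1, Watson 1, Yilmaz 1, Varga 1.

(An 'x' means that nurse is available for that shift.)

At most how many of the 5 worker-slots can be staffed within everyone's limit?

4

Total capacity across all nurses is 1+1+1+1 = 4, and 5 slots are needed, so at most 4 can be filled.
An assignment achieving 4: Jul 11→Watson, Jul 12→Yilmaz, Jul 13→Fong, Jul 14→Varga.
Loads: Fong 1/1, Watson 1/1, Yilmaz 1/1, Varga 1/1.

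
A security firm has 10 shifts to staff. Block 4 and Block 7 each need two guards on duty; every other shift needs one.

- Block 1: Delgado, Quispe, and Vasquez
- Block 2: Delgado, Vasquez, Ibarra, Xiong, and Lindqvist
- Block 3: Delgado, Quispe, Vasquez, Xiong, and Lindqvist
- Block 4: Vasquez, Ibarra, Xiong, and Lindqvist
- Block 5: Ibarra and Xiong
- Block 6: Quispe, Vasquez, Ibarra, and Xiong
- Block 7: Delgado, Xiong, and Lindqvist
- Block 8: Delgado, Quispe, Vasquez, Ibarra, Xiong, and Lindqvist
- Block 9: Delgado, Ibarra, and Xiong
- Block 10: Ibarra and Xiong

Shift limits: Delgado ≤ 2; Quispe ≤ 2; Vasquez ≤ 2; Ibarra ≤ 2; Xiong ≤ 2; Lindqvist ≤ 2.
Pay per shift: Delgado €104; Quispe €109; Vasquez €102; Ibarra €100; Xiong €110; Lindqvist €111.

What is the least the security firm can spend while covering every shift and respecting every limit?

Picking the cheapest available guard for each shift independently would cost €1220, but that ignores the shift limits.
An optimal schedule: Block 1→Delgado, Block 2→Vasquez, Block 3→Quispe, Block 4→Vasquez+Lindqvist, Block 5→Ibarra, Block 6→Quispe, Block 7→Delgado+Xiong, Block 8→Lindqvist, Block 9→Xiong, Block 10→Ibarra.
Total: 104 + 102 + 109 + 102 + 111 + 100 + 109 + 104 + 110 + 111 + 110 + 100 = €1272.

€1272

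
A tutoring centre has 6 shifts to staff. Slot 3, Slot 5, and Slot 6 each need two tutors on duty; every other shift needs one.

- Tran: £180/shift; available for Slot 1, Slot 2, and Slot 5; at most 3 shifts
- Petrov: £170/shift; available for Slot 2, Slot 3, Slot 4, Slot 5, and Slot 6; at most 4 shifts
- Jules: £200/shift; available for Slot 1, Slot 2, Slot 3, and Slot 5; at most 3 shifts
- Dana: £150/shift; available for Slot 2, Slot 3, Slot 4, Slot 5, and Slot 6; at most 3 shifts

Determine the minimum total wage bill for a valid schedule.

£1490

Slot 6 can only be covered by Petrov and Dana, so that assignment is forced.
Picking the cheapest available tutor for each shift independently would cost £1440, but that ignores the shift limits.
An optimal schedule: Slot 1→Tran, Slot 2→Petrov, Slot 3→Dana+Petrov, Slot 4→Dana, Slot 5→Petrov+Tran, Slot 6→Dana+Petrov.
Total: 180 + 170 + 150 + 170 + 150 + 170 + 180 + 150 + 170 = £1490.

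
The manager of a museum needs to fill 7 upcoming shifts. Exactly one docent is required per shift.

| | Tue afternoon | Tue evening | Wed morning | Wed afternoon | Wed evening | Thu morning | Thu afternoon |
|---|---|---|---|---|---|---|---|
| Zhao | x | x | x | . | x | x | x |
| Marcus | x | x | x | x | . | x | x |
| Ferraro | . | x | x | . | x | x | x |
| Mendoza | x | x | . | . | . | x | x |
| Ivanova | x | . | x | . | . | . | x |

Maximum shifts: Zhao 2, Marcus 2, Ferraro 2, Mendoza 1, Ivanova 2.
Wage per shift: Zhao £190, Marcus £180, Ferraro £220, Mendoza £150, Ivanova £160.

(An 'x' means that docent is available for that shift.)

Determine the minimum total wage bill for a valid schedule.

Wed afternoon can only be covered by Marcus, so that assignment is forced.
Picking the cheapest available docent for each shift independently would cost £1130, but that ignores the shift limits.
An optimal schedule: Tue afternoon→Mendoza, Tue evening→Marcus, Wed morning→Ivanova, Wed afternoon→Marcus, Wed evening→Zhao, Thu morning→Zhao, Thu afternoon→Ivanova.
Total: 150 + 180 + 160 + 180 + 190 + 190 + 160 = £1210.

£1210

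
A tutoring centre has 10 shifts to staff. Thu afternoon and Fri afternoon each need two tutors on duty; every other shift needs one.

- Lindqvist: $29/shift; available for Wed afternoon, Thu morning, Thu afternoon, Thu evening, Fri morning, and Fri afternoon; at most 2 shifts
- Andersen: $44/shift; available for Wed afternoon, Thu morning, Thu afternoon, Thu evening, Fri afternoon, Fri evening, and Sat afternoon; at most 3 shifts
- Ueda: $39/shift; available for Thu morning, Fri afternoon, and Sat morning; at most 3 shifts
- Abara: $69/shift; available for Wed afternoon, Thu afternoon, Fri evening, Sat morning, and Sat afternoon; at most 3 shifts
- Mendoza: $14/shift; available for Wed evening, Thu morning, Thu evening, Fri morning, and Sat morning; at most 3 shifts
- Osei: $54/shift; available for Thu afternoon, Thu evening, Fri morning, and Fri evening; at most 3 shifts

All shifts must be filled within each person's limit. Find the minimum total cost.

$403

Wed evening can only be covered by Mendoza, so that assignment is forced.
Picking the cheapest available tutor for each shift independently would cost $328, but that ignores the shift limits.
An optimal schedule: Wed afternoon→Lindqvist, Wed evening→Mendoza, Thu morning→Ueda, Thu afternoon→Andersen+Osei, Thu evening→Mendoza, Fri morning→Mendoza, Fri afternoon→Lindqvist+Ueda, Fri evening→Andersen, Sat morning→Ueda, Sat afternoon→Andersen.
Total: 29 + 14 + 39 + 44 + 54 + 14 + 14 + 29 + 39 + 44 + 39 + 44 = $403.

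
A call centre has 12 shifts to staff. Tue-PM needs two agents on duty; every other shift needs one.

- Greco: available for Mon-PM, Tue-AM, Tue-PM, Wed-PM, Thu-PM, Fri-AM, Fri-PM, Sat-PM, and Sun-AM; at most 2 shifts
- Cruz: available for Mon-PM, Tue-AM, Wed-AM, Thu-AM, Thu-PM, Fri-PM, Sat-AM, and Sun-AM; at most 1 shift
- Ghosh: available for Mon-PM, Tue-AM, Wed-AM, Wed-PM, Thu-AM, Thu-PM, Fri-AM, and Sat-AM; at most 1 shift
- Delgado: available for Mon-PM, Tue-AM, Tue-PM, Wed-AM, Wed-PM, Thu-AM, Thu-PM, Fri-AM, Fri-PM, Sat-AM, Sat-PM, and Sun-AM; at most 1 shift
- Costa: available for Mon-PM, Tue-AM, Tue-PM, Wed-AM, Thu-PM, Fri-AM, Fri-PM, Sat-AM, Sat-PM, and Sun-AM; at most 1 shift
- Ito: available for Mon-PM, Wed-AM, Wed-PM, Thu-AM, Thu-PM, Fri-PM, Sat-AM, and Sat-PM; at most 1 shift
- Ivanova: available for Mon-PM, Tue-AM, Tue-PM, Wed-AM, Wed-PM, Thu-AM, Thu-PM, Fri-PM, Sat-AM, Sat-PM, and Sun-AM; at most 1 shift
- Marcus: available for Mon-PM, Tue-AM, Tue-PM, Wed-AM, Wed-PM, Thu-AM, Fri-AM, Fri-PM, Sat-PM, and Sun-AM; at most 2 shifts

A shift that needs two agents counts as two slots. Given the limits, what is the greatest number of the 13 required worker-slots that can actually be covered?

10

Total capacity across all agents is 2+1+1+1+1+1+1+2 = 10, and 13 slots are needed, so at most 10 can be filled.
An assignment achieving 10: Tue-AM→Marcus, Tue-PM→Greco+Delgado, Wed-AM→Marcus, Wed-PM→Ghosh, Thu-AM→Cruz, Fri-AM→Greco, Sat-AM→Costa, Sat-PM→Ito, Sun-AM→Ivanova.
Loads: Greco 2/2, Cruz 1/1, Ghosh 1/1, Delgado 1/1, Costa 1/1, Ito 1/1, Ivanova 1/1, Marcus 2/2.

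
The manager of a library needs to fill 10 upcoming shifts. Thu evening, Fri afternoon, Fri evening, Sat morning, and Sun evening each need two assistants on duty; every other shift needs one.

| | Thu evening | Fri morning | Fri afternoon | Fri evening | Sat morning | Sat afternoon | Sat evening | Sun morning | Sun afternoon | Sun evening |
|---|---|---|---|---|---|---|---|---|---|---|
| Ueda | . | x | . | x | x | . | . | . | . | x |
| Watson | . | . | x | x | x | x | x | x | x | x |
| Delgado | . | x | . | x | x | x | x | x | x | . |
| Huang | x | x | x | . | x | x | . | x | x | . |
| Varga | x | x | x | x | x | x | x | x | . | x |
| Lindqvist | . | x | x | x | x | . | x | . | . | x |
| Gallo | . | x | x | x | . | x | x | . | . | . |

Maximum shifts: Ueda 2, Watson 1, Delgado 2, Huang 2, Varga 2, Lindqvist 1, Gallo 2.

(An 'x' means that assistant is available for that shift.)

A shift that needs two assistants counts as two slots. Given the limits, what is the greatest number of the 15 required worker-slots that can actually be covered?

Total capacity across all assistants is 2+1+2+2+2+1+2 = 12, and 15 slots are needed, so at most 12 can be filled.
An assignment achieving 12: Thu evening→Huang+Varga, Fri morning→Ueda, Fri afternoon→Huang+Lindqvist, Fri evening→Gallo, Sat afternoon→Delgado, Sat evening→Gallo, Sun morning→Delgado, Sun afternoon→Watson, Sun evening→Ueda+Varga.
Loads: Ueda 2/2, Watson 1/1, Delgado 2/2, Huang 2/2, Varga 2/2, Lindqvist 1/1, Gallo 2/2.

12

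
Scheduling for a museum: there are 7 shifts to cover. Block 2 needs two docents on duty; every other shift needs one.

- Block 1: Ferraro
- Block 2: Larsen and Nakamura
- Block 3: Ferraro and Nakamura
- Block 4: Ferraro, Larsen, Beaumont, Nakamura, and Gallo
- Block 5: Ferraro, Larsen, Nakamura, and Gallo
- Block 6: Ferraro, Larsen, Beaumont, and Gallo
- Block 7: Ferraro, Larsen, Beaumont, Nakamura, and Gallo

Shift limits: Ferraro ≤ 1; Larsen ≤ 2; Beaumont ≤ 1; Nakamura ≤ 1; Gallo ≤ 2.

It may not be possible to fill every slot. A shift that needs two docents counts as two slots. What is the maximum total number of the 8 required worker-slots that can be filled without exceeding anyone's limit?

Total capacity across all docents is 1+2+1+1+2 = 7, and 8 slots are needed, so at most 7 can be filled.
An assignment achieving 7: Block 1→Ferraro, Block 2→Larsen+Nakamura, Block 4→Gallo, Block 5→Larsen, Block 6→Beaumont, Block 7→Gallo.
Loads: Ferraro 1/1, Larsen 2/2, Beaumont 1/1, Nakamura 1/1, Gallo 2/2.

7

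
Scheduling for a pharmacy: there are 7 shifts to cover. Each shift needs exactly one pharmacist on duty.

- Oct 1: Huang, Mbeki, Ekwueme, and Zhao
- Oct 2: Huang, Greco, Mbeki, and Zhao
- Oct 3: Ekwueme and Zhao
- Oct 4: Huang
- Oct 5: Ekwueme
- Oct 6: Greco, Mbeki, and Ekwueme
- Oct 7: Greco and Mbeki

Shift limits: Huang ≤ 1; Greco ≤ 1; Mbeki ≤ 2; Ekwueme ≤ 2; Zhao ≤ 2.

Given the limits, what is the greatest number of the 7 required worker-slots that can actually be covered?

7

Total capacity across all pharmacists is 1+1+2+2+2 = 8, and 7 slots are needed, so at most 7 can be filled.
An assignment achieving 7: Oct 1→Mbeki, Oct 2→Zhao, Oct 3→Ekwueme, Oct 4→Huang, Oct 5→Ekwueme, Oct 6→Mbeki, Oct 7→Greco.
Loads: Huang 1/1, Greco 1/1, Mbeki 2/2, Ekwueme 2/2, Zhao 1/2.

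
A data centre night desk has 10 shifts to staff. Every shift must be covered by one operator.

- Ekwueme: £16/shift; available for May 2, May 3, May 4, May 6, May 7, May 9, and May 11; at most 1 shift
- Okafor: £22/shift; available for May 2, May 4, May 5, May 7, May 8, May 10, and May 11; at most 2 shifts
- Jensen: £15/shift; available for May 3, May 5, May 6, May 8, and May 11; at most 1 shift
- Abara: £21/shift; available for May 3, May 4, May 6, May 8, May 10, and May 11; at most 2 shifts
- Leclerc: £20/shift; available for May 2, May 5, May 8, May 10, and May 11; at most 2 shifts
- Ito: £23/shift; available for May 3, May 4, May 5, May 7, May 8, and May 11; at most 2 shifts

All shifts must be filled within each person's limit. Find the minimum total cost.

£203

May 9 can only be covered by Ekwueme, so that assignment is forced.
Picking the cheapest available operator for each shift independently would cost £159, but that ignores the shift limits.
An optimal schedule: May 2→Okafor, May 3→Abara, May 4→Ito, May 5→Leclerc, May 6→Jensen, May 7→Okafor, May 8→Leclerc, May 9→Ekwueme, May 10→Abara, May 11→Ito.
Total: 22 + 21 + 23 + 20 + 15 + 22 + 20 + 16 + 21 + 23 = £203.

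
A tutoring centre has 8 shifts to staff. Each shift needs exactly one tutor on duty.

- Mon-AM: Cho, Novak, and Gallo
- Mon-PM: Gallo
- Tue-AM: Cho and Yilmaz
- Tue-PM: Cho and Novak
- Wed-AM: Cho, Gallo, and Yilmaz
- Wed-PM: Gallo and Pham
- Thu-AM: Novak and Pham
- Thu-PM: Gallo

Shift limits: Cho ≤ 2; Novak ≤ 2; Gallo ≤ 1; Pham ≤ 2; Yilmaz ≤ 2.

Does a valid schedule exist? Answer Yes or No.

No

Total capacity is 9 and 8 slots are needed, so capacity alone doesn't rule it out.
Shifts {Mon-PM, Thu-PM} need 2 worker-slots in total, but the tutors available for any of those shifts (Gallo) can supply at most 1 among them. So no valid schedule exists.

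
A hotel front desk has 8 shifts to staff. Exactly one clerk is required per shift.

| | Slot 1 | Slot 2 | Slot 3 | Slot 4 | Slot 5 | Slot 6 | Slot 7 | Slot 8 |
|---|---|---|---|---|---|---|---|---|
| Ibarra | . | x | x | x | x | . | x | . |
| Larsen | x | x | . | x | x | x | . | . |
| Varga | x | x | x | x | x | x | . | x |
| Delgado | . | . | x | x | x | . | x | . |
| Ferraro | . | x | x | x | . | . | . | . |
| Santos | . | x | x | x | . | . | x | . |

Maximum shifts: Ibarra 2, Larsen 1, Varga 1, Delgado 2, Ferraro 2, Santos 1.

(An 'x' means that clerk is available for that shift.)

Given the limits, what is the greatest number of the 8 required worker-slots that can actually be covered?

7

Total capacity across all clerks is 2+1+1+2+2+1 = 9, and 8 slots are needed, so at most 8 can be filled.
Shifts {Slot 1, Slot 6, Slot 8} need 3 slots but only Larsen and Varga are available for them, supplying at most 2 — so at least 1 slot must go unfilled.
An assignment achieving 7: Slot 1→Larsen, Slot 2→Ferraro, Slot 3→Delgado, Slot 4→Delgado, Slot 5→Ibarra, Slot 7→Ibarra, Slot 8→Varga.
Loads: Ibarra 2/2, Larsen 1/1, Varga 1/1, Delgado 2/2, Ferraro 1/2, Santos 0/1.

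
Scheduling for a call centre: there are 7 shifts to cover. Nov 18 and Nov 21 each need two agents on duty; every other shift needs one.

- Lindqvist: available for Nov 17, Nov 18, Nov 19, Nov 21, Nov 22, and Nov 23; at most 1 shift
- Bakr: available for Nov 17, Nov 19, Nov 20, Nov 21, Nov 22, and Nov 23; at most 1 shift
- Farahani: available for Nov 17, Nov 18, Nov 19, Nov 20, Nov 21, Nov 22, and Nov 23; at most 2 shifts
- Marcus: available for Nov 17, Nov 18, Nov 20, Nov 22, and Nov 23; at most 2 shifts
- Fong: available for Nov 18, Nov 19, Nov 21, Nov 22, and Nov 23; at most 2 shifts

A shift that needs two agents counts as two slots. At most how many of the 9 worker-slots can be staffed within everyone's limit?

8

Total capacity across all agents is 1+1+2+2+2 = 8, and 9 slots are needed, so at most 8 can be filled.
An assignment achieving 8: Nov 17→Lindqvist, Nov 18→Farahani+Marcus, Nov 19→Farahani, Nov 20→Bakr, Nov 21→Fong, Nov 22→Marcus, Nov 23→Fong.
Loads: Lindqvist 1/1, Bakr 1/1, Farahani 2/2, Marcus 2/2, Fong 2/2.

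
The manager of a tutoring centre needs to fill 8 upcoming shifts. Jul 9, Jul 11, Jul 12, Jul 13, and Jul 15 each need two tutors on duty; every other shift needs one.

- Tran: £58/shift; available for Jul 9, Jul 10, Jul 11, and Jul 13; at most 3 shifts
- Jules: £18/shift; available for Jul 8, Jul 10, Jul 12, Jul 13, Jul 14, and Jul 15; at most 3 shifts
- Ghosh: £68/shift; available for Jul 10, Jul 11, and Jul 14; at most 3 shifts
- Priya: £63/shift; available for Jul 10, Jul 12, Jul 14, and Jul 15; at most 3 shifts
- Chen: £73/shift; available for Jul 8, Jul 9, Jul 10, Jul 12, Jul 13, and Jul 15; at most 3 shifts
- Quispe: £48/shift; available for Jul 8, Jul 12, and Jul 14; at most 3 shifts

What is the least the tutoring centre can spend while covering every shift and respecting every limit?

Jul 9 can only be covered by Tran and Chen, so that assignment is forced.
Jul 11 can only be covered by Tran and Ghosh, so that assignment is forced.
Picking the cheapest available tutor for each shift independently would cost £534, but that ignores the shift limits.
An optimal schedule: Jul 8→Quispe, Jul 9→Tran+Chen, Jul 10→Jules, Jul 11→Tran+Ghosh, Jul 12→Quispe+Priya, Jul 13→Jules+Tran, Jul 14→Quispe, Jul 15→Jules+Priya.
Total: 48 + 58 + 73 + 18 + 58 + 68 + 48 + 63 + 18 + 58 + 48 + 18 + 63 = £639.

£639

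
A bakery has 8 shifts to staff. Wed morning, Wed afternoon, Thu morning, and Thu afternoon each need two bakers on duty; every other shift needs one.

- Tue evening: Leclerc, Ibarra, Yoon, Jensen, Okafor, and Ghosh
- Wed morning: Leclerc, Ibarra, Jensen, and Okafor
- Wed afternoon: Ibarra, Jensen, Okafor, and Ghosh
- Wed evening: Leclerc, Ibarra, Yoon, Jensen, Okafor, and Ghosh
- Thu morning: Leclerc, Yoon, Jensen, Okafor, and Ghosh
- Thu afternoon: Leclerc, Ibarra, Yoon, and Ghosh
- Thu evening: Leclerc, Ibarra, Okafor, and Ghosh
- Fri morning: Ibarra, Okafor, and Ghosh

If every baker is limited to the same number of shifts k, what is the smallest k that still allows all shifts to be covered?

With 6 bakers and 12 worker-slots to fill, someone must work at least ⌈12/6⌉ = 2 shifts, so k ≥ 2.
k = 2 works: Tue evening→Leclerc, Wed morning→Ibarra+Jensen, Wed afternoon→Jensen+Okafor, Wed evening→Yoon, Thu morning→Okafor+Ghosh, Thu afternoon→Yoon+Ghosh, Thu evening→Leclerc, Fri morning→Ibarra.
Loads: Leclerc 2, Ibarra 2, Yoon 2, Jensen 2, Okafor 2, Ghosh 2 — all ≤ 2.

2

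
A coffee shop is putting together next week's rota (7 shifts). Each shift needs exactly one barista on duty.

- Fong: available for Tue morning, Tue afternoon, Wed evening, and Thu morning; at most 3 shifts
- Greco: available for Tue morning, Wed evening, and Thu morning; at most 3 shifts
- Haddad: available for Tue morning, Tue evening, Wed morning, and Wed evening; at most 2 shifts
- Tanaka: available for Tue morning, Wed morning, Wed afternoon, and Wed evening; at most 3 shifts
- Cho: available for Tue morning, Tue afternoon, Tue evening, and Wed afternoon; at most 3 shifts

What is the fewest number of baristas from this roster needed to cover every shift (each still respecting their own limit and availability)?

7 slots to fill and no one can take more than 3, so at least ⌈7/3⌉ = 3 baristas are needed.
Fong, Haddad, and Tanaka alone can cover everything: Tue morning→Fong, Tue afternoon→Fong, Tue evening→Haddad, Wed morning→Haddad, Wed afternoon→Tanaka, Wed evening→Tanaka, Thu morning→Fong.

3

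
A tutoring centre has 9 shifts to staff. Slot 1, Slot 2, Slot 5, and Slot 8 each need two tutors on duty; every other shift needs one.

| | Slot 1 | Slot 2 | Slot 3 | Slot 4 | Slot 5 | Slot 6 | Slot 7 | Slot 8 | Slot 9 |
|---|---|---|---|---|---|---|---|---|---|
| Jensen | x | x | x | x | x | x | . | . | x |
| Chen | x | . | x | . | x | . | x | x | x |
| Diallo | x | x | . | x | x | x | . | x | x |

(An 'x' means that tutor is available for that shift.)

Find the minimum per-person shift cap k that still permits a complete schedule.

With 3 tutors and 13 worker-slots to fill, someone must work at least ⌈13/3⌉ = 5 shifts, so k ≥ 5.
k = 5 works: Slot 1→Jensen+Chen, Slot 2→Jensen+Diallo, Slot 3→Jensen, Slot 4→Jensen, Slot 5→Chen+Diallo, Slot 6→Jensen, Slot 7→Chen, Slot 8→Chen+Diallo, Slot 9→Chen.
Loads: Jensen 5, Chen 5, Diallo 3 — all ≤ 5.

5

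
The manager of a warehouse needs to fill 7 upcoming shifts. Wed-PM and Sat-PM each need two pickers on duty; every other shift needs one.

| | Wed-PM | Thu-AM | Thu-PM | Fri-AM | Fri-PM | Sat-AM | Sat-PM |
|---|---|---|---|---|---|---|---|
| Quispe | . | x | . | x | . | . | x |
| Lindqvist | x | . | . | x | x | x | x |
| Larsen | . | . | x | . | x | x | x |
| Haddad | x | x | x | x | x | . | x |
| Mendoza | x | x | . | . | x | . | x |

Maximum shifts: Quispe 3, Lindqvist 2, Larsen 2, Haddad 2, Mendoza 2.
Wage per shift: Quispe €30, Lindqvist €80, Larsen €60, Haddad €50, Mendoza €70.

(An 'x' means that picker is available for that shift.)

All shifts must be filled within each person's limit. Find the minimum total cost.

Picking the cheapest available picker for each shift independently would cost €420, but that ignores the shift limits.
An optimal schedule: Wed-PM→Haddad+Mendoza, Thu-AM→Quispe, Thu-PM→Haddad, Fri-AM→Quispe, Fri-PM→Larsen, Sat-AM→Larsen, Sat-PM→Quispe+Mendoza.
Total: 50 + 70 + 30 + 50 + 30 + 60 + 60 + 30 + 70 = €450.

€450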